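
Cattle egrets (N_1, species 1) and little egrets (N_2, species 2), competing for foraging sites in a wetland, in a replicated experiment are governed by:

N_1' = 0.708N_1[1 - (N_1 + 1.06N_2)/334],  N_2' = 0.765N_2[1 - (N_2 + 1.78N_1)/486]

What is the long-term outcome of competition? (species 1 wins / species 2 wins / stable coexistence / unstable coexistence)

unstable coexistence (outcome depends on initial conditions)

Compare the nullcline intercepts: K1/α12 = 334/1.06 = 315 < K2 = 486; K2/α21 = 486/1.78 = 273 < K1 = 334.
Since both are reversed, neither can invade when rare; the interior point is a saddle.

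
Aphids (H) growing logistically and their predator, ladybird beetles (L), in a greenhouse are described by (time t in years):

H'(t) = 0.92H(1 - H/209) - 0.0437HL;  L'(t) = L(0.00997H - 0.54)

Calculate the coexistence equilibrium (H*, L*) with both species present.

H* ≈ 54.2, L* ≈ 15.6

From dL/dt = 0 with L > 0: 0.00997H* = 0.54, so H* = 54.2.
Substitute into dH/dt = 0: 0.92(1 - 54.2/209) = 0.0437L*.
The bracket is 0.741, giving L* = 0.682/0.0437 = 15.6.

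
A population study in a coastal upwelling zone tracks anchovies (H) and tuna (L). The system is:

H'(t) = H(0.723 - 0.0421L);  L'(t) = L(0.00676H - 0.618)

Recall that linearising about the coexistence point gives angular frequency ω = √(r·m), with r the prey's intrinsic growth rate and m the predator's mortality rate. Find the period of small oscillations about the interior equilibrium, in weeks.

Here r = 0.723 and m = 0.618, so r·m = 0.447.
ω = √0.447 = 0.668 per week, hence T = 2π/ω ≈ 9.4 weeks.

T ≈ 9.4 weeks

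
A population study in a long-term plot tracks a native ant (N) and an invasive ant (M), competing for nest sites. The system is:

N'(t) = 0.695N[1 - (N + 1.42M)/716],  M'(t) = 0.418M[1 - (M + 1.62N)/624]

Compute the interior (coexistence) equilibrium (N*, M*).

Setting both brackets to zero gives the nullclines N + 1.42M = 716 and 1.62N + M = 624.
Substituting M = 624 - 1.62N into the first: N(1 - 1.42·1.62) = 716 - 1.42·624.
So N* = -170/-1.3 = 131, and then M* = 624 - 1.62·131 = 412.

N* ≈ 131, M* ≈ 412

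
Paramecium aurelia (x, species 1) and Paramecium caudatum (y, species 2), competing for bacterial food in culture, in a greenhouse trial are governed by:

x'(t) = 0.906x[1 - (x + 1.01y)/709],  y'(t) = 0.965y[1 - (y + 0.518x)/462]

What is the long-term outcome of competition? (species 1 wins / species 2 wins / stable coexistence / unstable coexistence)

stable coexistence

Compare the nullcline intercepts: K1/α12 = 709/1.01 = 702 > K2 = 462; K2/α21 = 462/0.518 = 892 > K1 = 709.
Since both inequalities hold, each species can invade when rare, so the interior equilibrium is stable.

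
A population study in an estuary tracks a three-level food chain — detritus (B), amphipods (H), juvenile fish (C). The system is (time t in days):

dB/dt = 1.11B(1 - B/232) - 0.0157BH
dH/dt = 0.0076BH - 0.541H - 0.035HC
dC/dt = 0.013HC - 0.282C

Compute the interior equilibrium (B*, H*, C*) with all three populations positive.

From dC/dt = 0: 0.013H* = 0.282, so H* = 21.7.
From dB/dt = 0: 1.11(1 - B*/232) = 0.0157·21.7, giving B* = 232·(1 - 0.307) = 161.
From dH/dt = 0: 0.0076·161 - 0.541 = 0.035C*, so C* = 0.681/0.035 = 19.5.

B* ≈ 161, H* ≈ 21.7, C* ≈ 19.5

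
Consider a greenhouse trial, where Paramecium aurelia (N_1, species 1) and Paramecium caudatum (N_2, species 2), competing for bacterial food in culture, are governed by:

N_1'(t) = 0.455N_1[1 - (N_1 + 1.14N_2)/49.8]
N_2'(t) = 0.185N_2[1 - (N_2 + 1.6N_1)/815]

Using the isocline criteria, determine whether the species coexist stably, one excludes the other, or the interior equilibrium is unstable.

species 2 excludes species 1

Compare the nullcline intercepts: K1/α12 = 49.8/1.14 = 43.7 < K2 = 815; K2/α21 = 815/1.6 = 509 > K1 = 49.8.
Since the inequalities point opposite ways, species 2 can invade but species 1 cannot.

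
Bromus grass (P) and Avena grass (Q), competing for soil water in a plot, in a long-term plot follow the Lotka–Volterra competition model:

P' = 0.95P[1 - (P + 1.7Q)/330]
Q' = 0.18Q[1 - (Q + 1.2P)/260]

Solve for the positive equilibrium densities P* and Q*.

Setting both brackets to zero gives the nullclines P + 1.7Q = 330 and 1.2P + Q = 260.
Substituting Q = 260 - 1.2P into the first: P(1 - 1.7·1.2) = 330 - 1.7·260.
So P* = -112/-1.04 = 108, and then Q* = 260 - 1.2·108 = 131.

P* ≈ 108, Q* ≈ 131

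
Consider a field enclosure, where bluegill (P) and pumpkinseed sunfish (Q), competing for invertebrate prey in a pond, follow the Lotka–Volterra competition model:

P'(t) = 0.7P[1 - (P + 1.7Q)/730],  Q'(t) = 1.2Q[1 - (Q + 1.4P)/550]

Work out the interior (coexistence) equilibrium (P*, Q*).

P* ≈ 149, Q* ≈ 342

Setting both brackets to zero gives the nullclines P + 1.7Q = 730 and 1.4P + Q = 550.
Substituting Q = 550 - 1.4P into the first: P(1 - 1.7·1.4) = 730 - 1.7·550.
So P* = -205/-1.38 = 149, and then Q* = 550 - 1.4·149 = 342.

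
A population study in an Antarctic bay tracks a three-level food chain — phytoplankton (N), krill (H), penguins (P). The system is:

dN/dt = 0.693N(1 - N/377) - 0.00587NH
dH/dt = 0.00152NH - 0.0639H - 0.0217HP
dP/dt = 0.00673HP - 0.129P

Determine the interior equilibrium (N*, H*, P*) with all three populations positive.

N* ≈ 316, H* ≈ 19.2, P* ≈ 19.2

From dP/dt = 0: 0.00673H* = 0.129, so H* = 19.2.
From dN/dt = 0: 0.693(1 - N*/377) = 0.00587·19.2, giving N* = 377·(1 - 0.162) = 316.
From dH/dt = 0: 0.00152·316 - 0.0639 = 0.0217P*, so P* = 0.416/0.0217 = 19.2.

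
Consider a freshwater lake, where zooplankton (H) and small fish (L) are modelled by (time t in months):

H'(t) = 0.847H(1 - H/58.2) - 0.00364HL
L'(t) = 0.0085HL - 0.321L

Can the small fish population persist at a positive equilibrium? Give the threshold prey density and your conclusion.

Threshold H = 37.8; K > 37.8, so yes, the predator persists.

The predator equation gives dL/dt > 0 only when H > 0.321/0.0085 = 37.8.
Without the predator, H → K = 58.2. Since 58.2 > 37.8, the predator can invade and persist.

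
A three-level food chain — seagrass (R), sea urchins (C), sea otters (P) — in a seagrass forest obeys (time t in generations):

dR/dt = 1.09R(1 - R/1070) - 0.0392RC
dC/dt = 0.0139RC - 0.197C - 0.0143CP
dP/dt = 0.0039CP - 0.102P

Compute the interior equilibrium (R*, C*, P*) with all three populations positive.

From dP/dt = 0: 0.0039C* = 0.102, so C* = 26.2.
From dR/dt = 0: 1.09(1 - R*/1070) = 0.0392·26.2, giving R* = 1070·(1 - 0.941) = 63.6.
From dC/dt = 0: 0.0139·63.6 - 0.197 = 0.0143P*, so P* = 0.687/0.0143 = 48.

R* ≈ 63.6, C* ≈ 26.2, P* ≈ 48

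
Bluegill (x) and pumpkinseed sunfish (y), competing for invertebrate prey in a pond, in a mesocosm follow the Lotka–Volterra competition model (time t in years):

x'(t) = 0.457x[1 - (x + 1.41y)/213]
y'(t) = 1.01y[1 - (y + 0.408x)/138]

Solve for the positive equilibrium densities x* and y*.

x* ≈ 43.4, y* ≈ 120

Setting both brackets to zero gives the nullclines x + 1.41y = 213 and 0.408x + y = 138.
Substituting y = 138 - 0.408x into the first: x(1 - 1.41·0.408) = 213 - 1.41·138.
So x* = 18.4/0.425 = 43.4, and then y* = 138 - 0.408·43.4 = 120.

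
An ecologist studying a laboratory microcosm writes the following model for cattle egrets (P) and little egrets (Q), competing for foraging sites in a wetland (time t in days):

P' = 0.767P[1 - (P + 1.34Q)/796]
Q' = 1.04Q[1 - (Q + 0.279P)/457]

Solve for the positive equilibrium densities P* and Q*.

P* ≈ 293, Q* ≈ 375

Setting both brackets to zero gives the nullclines P + 1.34Q = 796 and 0.279P + Q = 457.
Substituting Q = 457 - 0.279P into the first: P(1 - 1.34·0.279) = 796 - 1.34·457.
So P* = 184/0.626 = 293, and then Q* = 457 - 0.279·293 = 375.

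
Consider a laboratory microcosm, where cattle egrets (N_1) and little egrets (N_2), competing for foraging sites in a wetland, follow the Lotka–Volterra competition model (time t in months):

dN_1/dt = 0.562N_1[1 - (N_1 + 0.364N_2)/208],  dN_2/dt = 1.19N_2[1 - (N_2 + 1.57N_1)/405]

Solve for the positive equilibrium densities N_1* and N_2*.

N_1* ≈ 141, N_2* ≈ 183

Setting both brackets to zero gives the nullclines N_1 + 0.364N_2 = 208 and 1.57N_1 + N_2 = 405.
Substituting N_2 = 405 - 1.57N_1 into the first: N_1(1 - 0.364·1.57) = 208 - 0.364·405.
So N_1* = 60.6/0.429 = 141, and then N_2* = 405 - 1.57·141 = 183.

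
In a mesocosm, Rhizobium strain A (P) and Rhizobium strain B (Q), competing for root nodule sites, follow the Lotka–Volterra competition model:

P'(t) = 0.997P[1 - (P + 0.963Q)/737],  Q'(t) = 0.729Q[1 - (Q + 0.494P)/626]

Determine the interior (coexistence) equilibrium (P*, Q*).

Setting both brackets to zero gives the nullclines P + 0.963Q = 737 and 0.494P + Q = 626.
Substituting Q = 626 - 0.494P into the first: P(1 - 0.963·0.494) = 737 - 0.963·626.
So P* = 134/0.524 = 256, and then Q* = 626 - 0.494·256 = 500.

P* ≈ 256, Q* ≈ 500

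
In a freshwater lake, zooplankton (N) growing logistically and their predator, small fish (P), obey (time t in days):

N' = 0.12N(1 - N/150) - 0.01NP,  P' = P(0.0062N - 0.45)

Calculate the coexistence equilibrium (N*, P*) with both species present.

N* ≈ 72.6, P* ≈ 6.19

From dP/dt = 0 with P > 0: 0.0062N* = 0.45, so N* = 72.6.
Substitute into dN/dt = 0: 0.12(1 - 72.6/150) = 0.01P*.
The bracket is 0.516, giving P* = 0.0619/0.01 = 6.19.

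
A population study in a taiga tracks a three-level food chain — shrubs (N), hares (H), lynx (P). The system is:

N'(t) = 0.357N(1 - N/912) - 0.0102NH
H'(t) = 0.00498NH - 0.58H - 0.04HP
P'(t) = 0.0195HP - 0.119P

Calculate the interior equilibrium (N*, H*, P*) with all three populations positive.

N* ≈ 753, H* ≈ 6.1, P* ≈ 79.2

From dP/dt = 0: 0.0195H* = 0.119, so H* = 6.1.
From dN/dt = 0: 0.357(1 - N*/912) = 0.0102·6.1, giving N* = 912·(1 - 0.174) = 753.
From dH/dt = 0: 0.00498·753 - 0.58 = 0.04P*, so P* = 3.17/0.04 = 79.2.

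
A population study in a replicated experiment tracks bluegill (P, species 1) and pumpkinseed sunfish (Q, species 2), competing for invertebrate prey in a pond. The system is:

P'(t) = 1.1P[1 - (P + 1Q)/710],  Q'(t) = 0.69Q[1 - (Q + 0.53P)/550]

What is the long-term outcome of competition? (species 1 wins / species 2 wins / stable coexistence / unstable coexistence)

stable coexistence

Compare the nullcline intercepts: K1/α12 = 710/1 = 710 > K2 = 550; K2/α21 = 550/0.53 = 1040 > K1 = 710.
Since both inequalities hold, each species can invade when rare, so the interior equilibrium is stable.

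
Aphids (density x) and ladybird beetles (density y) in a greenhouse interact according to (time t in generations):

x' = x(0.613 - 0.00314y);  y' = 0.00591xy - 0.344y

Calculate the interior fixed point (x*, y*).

x* ≈ 58.2, y* ≈ 195

Set dy/dt = 0 with y > 0: 0.00591x - 0.344 = 0, so x* = 0.344/0.00591 = 58.2.
Set dx/dt = 0 with x > 0: 0.613 - 0.00314y = 0, so y* = 0.613/0.00314 = 195.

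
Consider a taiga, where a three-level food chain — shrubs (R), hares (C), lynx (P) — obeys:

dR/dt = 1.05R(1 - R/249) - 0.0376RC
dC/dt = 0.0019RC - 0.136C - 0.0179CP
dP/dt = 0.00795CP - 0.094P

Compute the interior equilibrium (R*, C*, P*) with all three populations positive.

From dP/dt = 0: 0.00795C* = 0.094, so C* = 11.8.
From dR/dt = 0: 1.05(1 - R*/249) = 0.0376·11.8, giving R* = 249·(1 - 0.423) = 144.
From dC/dt = 0: 0.0019·144 - 0.136 = 0.0179P*, so P* = 0.137/0.0179 = 7.64.

R* ≈ 144, C* ≈ 11.8, P* ≈ 7.64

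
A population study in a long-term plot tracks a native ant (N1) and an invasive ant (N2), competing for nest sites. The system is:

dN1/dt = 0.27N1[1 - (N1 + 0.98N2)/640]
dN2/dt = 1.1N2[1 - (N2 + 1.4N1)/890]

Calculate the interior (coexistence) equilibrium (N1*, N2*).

Setting both brackets to zero gives the nullclines N1 + 0.98N2 = 640 and 1.4N1 + N2 = 890.
Substituting N2 = 890 - 1.4N1 into the first: N1(1 - 0.98·1.4) = 640 - 0.98·890.
So N1* = -232/-0.372 = 624, and then N2* = 890 - 1.4·624 = 16.1.

N1* ≈ 624, N2* ≈ 16.1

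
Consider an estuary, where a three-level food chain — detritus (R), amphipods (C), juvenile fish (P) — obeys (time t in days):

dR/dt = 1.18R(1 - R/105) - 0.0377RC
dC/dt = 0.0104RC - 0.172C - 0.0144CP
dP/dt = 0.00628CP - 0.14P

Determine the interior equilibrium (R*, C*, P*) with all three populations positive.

R* ≈ 30.2, C* ≈ 22.3, P* ≈ 9.88

From dP/dt = 0: 0.00628C* = 0.14, so C* = 22.3.
From dR/dt = 0: 1.18(1 - R*/105) = 0.0377·22.3, giving R* = 105·(1 - 0.712) = 30.2.
From dC/dt = 0: 0.0104·30.2 - 0.172 = 0.0144P*, so P* = 0.142/0.0144 = 9.88.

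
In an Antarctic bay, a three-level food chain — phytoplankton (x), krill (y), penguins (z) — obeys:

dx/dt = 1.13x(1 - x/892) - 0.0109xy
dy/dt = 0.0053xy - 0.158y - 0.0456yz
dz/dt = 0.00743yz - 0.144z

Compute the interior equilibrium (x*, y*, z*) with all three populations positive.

From dz/dt = 0: 0.00743y* = 0.144, so y* = 19.4.
From dx/dt = 0: 1.13(1 - x*/892) = 0.0109·19.4, giving x* = 892·(1 - 0.187) = 725.
From dy/dt = 0: 0.0053·725 - 0.158 = 0.0456z*, so z* = 3.69/0.0456 = 80.8.

x* ≈ 725, y* ≈ 19.4, z* ≈ 80.8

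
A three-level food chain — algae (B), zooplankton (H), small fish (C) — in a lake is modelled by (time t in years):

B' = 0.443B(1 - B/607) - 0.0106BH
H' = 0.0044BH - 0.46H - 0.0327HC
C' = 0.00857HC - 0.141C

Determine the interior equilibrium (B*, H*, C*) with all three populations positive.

B* ≈ 368, H* ≈ 16.5, C* ≈ 35.5

From dC/dt = 0: 0.00857H* = 0.141, so H* = 16.5.
From dB/dt = 0: 0.443(1 - B*/607) = 0.0106·16.5, giving B* = 607·(1 - 0.394) = 368.
From dH/dt = 0: 0.0044·368 - 0.46 = 0.0327C*, so C* = 1.16/0.0327 = 35.5.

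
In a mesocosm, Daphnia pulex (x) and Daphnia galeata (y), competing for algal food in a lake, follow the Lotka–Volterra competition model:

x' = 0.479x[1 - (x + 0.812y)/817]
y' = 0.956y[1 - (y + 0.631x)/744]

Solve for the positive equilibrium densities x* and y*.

Setting both brackets to zero gives the nullclines x + 0.812y = 817 and 0.631x + y = 744.
Substituting y = 744 - 0.631x into the first: x(1 - 0.812·0.631) = 817 - 0.812·744.
So x* = 213/0.488 = 437, and then y* = 744 - 0.631·437 = 469.

x* ≈ 437, y* ≈ 469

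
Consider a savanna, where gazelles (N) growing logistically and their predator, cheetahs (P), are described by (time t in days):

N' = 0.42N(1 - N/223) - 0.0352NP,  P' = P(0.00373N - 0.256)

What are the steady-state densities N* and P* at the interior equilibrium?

N* ≈ 68.6, P* ≈ 8.26

From dP/dt = 0 with P > 0: 0.00373N* = 0.256, so N* = 68.6.
Substitute into dN/dt = 0: 0.42(1 - 68.6/223) = 0.0352P*.
The bracket is 0.692, giving P* = 0.291/0.0352 = 8.26.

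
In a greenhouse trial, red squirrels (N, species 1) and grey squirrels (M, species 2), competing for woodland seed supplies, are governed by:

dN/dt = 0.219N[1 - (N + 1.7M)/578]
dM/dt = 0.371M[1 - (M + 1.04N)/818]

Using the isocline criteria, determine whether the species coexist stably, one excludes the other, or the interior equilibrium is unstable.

Compare the nullcline intercepts: K1/α12 = 578/1.7 = 340 < K2 = 818; K2/α21 = 818/1.04 = 787 > K1 = 578.
Since the inequalities point opposite ways, species 2 can invade but species 1 cannot.

species 2 excludes species 1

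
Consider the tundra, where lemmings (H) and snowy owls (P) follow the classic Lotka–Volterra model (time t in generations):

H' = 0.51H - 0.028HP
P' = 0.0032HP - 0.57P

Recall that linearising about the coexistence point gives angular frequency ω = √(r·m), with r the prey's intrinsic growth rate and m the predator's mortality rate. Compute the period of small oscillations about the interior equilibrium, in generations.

T ≈ 11.7 generations

Here r = 0.51 and m = 0.57, so r·m = 0.291.
ω = √0.291 = 0.539 per generation, hence T = 2π/ω ≈ 11.7 generations.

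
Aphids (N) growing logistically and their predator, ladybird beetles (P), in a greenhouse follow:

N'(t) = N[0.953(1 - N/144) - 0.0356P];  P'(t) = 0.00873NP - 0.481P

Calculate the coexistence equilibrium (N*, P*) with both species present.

N* ≈ 55.1, P* ≈ 16.5

From dP/dt = 0 with P > 0: 0.00873N* = 0.481, so N* = 55.1.
Substitute into dN/dt = 0: 0.953(1 - 55.1/144) = 0.0356P*.
The bracket is 0.617, giving P* = 0.588/0.0356 = 16.5.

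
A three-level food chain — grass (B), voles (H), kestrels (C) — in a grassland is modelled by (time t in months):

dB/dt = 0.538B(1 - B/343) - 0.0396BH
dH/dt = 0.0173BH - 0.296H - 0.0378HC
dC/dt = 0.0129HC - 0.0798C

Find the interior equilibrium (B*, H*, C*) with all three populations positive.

From dC/dt = 0: 0.0129H* = 0.0798, so H* = 6.19.
From dB/dt = 0: 0.538(1 - B*/343) = 0.0396·6.19, giving B* = 343·(1 - 0.455) = 187.
From dH/dt = 0: 0.0173·187 - 0.296 = 0.0378C*, so C* = 2.94/0.0378 = 77.7.

B* ≈ 187, H* ≈ 6.19, C* ≈ 77.7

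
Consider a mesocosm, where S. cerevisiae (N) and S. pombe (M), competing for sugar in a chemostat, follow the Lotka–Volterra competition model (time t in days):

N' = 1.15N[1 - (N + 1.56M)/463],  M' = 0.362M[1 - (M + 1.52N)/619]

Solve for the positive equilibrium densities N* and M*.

Setting both brackets to zero gives the nullclines N + 1.56M = 463 and 1.52N + M = 619.
Substituting M = 619 - 1.52N into the first: N(1 - 1.56·1.52) = 463 - 1.56·619.
So N* = -503/-1.37 = 367, and then M* = 619 - 1.52·367 = 61.8.

N* ≈ 367, M* ≈ 61.8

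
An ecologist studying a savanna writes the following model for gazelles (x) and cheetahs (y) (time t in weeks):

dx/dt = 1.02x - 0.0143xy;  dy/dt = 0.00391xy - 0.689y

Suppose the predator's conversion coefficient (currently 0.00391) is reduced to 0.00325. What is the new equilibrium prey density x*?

x* ≈ 212

At the interior fixed point, setting dy/dt = 0 with y > 0 fixes x* = (predator death rate)/(xy coefficient) — independent of the other coefficients.
With the change, x* = 0.689/0.00325 = 212; it rises from 176.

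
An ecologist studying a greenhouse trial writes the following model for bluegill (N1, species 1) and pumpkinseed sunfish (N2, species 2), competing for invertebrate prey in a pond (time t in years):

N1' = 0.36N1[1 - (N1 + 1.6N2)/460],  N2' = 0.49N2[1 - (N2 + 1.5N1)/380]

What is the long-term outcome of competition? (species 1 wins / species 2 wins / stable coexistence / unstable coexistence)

Compare the nullcline intercepts: K1/α12 = 460/1.6 = 288 < K2 = 380; K2/α21 = 380/1.5 = 253 < K1 = 460.
Since both are reversed, neither can invade when rare; the interior point is a saddle.

unstable coexistence (outcome depends on initial conditions)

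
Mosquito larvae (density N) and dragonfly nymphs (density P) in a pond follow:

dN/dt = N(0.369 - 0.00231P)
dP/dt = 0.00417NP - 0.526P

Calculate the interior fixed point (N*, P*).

Set dP/dt = 0 with P > 0: 0.00417N - 0.526 = 0, so N* = 0.526/0.00417 = 126.
Set dN/dt = 0 with N > 0: 0.369 - 0.00231P = 0, so P* = 0.369/0.00231 = 160.

N* ≈ 126, P* ≈ 160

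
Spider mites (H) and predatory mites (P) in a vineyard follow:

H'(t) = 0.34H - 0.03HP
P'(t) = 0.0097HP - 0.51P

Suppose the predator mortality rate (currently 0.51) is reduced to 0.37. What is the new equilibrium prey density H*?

H* ≈ 38.1

At the interior fixed point, setting dP/dt = 0 with P > 0 fixes H* = (predator death rate)/(HP coefficient) — independent of the other coefficients.
With the change, H* = 0.37/0.0097 = 38.1; it falls from 52.6.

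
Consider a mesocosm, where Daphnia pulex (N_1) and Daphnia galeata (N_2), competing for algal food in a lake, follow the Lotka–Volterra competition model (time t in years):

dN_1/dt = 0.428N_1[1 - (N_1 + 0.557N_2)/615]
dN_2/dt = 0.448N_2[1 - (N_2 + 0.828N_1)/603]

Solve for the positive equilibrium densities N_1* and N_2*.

N_1* ≈ 518, N_2* ≈ 174

Setting both brackets to zero gives the nullclines N_1 + 0.557N_2 = 615 and 0.828N_1 + N_2 = 603.
Substituting N_2 = 603 - 0.828N_1 into the first: N_1(1 - 0.557·0.828) = 615 - 0.557·603.
So N_1* = 279/0.539 = 518, and then N_2* = 603 - 0.828·518 = 174.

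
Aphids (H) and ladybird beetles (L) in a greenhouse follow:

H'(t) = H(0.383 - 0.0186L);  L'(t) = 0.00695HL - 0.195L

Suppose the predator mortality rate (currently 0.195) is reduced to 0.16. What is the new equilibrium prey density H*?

At the interior fixed point, setting dL/dt = 0 with L > 0 fixes H* = (predator death rate)/(HL coefficient) — independent of the other coefficients.
With the change, H* = 0.16/0.00695 = 23; it falls from 28.1.

H* ≈ 23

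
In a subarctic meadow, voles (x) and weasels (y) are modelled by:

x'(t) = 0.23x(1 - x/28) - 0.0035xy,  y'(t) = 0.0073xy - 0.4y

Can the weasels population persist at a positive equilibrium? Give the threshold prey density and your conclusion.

Threshold x = 54.8; K < 54.8, so no, the predator goes extinct.

The predator equation gives dy/dt > 0 only when x > 0.4/0.0073 = 54.8.
Without the predator, x → K = 28. Since 28 < 54.8, the predator cannot invade.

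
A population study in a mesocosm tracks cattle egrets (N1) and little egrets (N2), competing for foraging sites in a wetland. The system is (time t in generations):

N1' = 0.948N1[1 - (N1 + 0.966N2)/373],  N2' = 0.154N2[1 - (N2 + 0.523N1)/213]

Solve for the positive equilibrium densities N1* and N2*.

Setting both brackets to zero gives the nullclines N1 + 0.966N2 = 373 and 0.523N1 + N2 = 213.
Substituting N2 = 213 - 0.523N1 into the first: N1(1 - 0.966·0.523) = 373 - 0.966·213.
So N1* = 167/0.495 = 338, and then N2* = 213 - 0.523·338 = 36.2.

N1* ≈ 338, N2* ≈ 36.2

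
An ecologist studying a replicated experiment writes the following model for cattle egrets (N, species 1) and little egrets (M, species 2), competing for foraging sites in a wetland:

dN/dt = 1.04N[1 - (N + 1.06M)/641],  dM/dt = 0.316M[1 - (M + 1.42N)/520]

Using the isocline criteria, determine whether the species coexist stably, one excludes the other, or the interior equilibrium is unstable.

species 1 excludes species 2

Compare the nullcline intercepts: K1/α12 = 641/1.06 = 605 > K2 = 520; K2/α21 = 520/1.42 = 366 < K1 = 641.
Since the inequalities point opposite ways, species 1 can invade but species 2 cannot.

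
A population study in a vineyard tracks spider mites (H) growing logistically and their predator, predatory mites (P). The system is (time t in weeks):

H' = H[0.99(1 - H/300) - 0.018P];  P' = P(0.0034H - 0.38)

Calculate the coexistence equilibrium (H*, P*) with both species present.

From dP/dt = 0 with P > 0: 0.0034H* = 0.38, so H* = 112.
Substitute into dH/dt = 0: 0.99(1 - 112/300) = 0.018P*.
The bracket is 0.627, giving P* = 0.621/0.018 = 34.5.

H* ≈ 112, P* ≈ 34.5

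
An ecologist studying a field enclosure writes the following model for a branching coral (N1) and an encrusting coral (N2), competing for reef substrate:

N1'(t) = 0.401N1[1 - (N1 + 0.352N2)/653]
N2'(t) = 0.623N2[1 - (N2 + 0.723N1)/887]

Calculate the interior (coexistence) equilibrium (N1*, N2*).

N1* ≈ 457, N2* ≈ 557

Setting both brackets to zero gives the nullclines N1 + 0.352N2 = 653 and 0.723N1 + N2 = 887.
Substituting N2 = 887 - 0.723N1 into the first: N1(1 - 0.352·0.723) = 653 - 0.352·887.
So N1* = 341/0.746 = 457, and then N2* = 887 - 0.723·457 = 557.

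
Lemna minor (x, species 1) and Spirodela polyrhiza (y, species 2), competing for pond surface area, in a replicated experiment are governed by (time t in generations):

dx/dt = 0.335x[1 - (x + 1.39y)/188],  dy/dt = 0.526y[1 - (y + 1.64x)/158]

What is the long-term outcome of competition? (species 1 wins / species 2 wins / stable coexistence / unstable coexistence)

unstable coexistence (outcome depends on initial conditions)

Compare the nullcline intercepts: K1/α12 = 188/1.39 = 135 < K2 = 158; K2/α21 = 158/1.64 = 96.3 < K1 = 188.
Since both are reversed, neither can invade when rare; the interior point is a saddle.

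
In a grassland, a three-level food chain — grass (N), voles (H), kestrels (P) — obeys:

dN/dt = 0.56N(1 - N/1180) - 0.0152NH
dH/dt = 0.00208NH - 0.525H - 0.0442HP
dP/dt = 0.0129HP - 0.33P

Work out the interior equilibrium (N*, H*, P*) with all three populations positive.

N* ≈ 361, H* ≈ 25.6, P* ≈ 5.09

From dP/dt = 0: 0.0129H* = 0.33, so H* = 25.6.
From dN/dt = 0: 0.56(1 - N*/1180) = 0.0152·25.6, giving N* = 1180·(1 - 0.694) = 361.
From dH/dt = 0: 0.00208·361 - 0.525 = 0.0442P*, so P* = 0.225/0.0442 = 5.09.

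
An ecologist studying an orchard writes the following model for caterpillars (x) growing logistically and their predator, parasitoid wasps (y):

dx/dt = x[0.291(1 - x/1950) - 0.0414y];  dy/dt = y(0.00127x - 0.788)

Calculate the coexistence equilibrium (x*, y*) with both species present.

From dy/dt = 0 with y > 0: 0.00127x* = 0.788, so x* = 620.
Substitute into dx/dt = 0: 0.291(1 - 620/1950) = 0.0414y*.
The bracket is 0.682, giving y* = 0.198/0.0414 = 4.79.

x* ≈ 620, y* ≈ 4.79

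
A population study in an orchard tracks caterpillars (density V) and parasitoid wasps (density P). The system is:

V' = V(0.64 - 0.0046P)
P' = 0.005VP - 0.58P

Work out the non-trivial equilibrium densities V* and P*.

Set dP/dt = 0 with P > 0: 0.005V - 0.58 = 0, so V* = 0.58/0.005 = 116.
Set dV/dt = 0 with V > 0: 0.64 - 0.0046P = 0, so P* = 0.64/0.0046 = 139.

V* ≈ 116, P* ≈ 139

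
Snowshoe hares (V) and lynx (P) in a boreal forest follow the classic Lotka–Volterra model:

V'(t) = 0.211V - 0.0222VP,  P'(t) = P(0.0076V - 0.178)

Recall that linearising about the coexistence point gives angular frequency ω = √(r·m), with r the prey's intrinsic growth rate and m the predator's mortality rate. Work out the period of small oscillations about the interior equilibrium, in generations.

T ≈ 32.4 generations

Here r = 0.211 and m = 0.178, so r·m = 0.0376.
ω = √0.0376 = 0.194 per generation, hence T = 2π/ω ≈ 32.4 generations.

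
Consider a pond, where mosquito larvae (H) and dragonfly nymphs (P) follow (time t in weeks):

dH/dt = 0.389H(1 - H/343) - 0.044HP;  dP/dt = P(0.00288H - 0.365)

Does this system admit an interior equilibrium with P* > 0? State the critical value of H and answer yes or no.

Threshold H = 127; K > 127, so yes, the predator persists.

The predator equation gives dP/dt > 0 only when H > 0.365/0.00288 = 127.
Without the predator, H → K = 343. Since 343 > 127, the predator can invade and persist.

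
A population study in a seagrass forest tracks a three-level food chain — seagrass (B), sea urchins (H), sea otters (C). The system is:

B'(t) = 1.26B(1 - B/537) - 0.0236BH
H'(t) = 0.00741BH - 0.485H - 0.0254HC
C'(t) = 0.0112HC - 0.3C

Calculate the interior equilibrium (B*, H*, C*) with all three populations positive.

B* ≈ 268, H* ≈ 26.8, C* ≈ 59

From dC/dt = 0: 0.0112H* = 0.3, so H* = 26.8.
From dB/dt = 0: 1.26(1 - B*/537) = 0.0236·26.8, giving B* = 537·(1 - 0.502) = 268.
From dH/dt = 0: 0.00741·268 - 0.485 = 0.0254C*, so C* = 1.5/0.0254 = 59.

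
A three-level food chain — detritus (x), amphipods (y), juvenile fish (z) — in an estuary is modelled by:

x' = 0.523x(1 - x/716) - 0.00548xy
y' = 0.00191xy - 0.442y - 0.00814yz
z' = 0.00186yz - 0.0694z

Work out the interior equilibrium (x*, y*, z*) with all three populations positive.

From dz/dt = 0: 0.00186y* = 0.0694, so y* = 37.3.
From dx/dt = 0: 0.523(1 - x*/716) = 0.00548·37.3, giving x* = 716·(1 - 0.391) = 436.
From dy/dt = 0: 0.00191·436 - 0.442 = 0.00814z*, so z* = 0.391/0.00814 = 48.

x* ≈ 436, y* ≈ 37.3, z* ≈ 48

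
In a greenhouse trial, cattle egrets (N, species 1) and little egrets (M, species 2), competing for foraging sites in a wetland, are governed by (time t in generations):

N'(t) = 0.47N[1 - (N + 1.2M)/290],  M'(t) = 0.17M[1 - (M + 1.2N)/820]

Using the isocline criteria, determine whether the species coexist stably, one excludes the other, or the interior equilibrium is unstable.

species 2 excludes species 1

Compare the nullcline intercepts: K1/α12 = 290/1.2 = 242 < K2 = 820; K2/α21 = 820/1.2 = 683 > K1 = 290.
Since the inequalities point opposite ways, species 2 can invade but species 1 cannot.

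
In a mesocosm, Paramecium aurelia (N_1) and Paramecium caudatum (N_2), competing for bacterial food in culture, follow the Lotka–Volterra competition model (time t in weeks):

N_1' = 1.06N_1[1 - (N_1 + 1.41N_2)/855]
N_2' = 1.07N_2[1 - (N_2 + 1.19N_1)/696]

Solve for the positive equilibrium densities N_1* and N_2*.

N_1* ≈ 186, N_2* ≈ 474

Setting both brackets to zero gives the nullclines N_1 + 1.41N_2 = 855 and 1.19N_1 + N_2 = 696.
Substituting N_2 = 696 - 1.19N_1 into the first: N_1(1 - 1.41·1.19) = 855 - 1.41·696.
So N_1* = -126/-0.678 = 186, and then N_2* = 696 - 1.19·186 = 474.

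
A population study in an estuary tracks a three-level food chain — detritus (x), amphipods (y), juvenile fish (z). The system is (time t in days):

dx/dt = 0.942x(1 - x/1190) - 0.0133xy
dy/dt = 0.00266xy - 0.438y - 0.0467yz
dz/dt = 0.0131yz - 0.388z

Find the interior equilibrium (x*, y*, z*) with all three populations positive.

From dz/dt = 0: 0.0131y* = 0.388, so y* = 29.6.
From dx/dt = 0: 0.942(1 - x*/1190) = 0.0133·29.6, giving x* = 1190·(1 - 0.418) = 692.
From dy/dt = 0: 0.00266·692 - 0.438 = 0.0467z*, so z* = 1.4/0.0467 = 30.1.

x* ≈ 692, y* ≈ 29.6, z* ≈ 30.1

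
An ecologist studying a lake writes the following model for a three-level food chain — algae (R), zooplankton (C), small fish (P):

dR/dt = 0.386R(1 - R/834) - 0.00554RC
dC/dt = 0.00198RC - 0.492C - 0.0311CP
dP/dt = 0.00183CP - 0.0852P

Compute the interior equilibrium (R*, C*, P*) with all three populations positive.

R* ≈ 277, C* ≈ 46.6, P* ≈ 1.8

From dP/dt = 0: 0.00183C* = 0.0852, so C* = 46.6.
From dR/dt = 0: 0.386(1 - R*/834) = 0.00554·46.6, giving R* = 834·(1 - 0.668) = 277.
From dC/dt = 0: 0.00198·277 - 0.492 = 0.0311P*, so P* = 0.0559/0.0311 = 1.8.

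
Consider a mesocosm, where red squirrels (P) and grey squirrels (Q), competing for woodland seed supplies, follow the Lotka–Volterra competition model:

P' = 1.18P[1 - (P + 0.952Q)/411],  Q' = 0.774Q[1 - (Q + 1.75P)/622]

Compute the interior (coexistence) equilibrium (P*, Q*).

Setting both brackets to zero gives the nullclines P + 0.952Q = 411 and 1.75P + Q = 622.
Substituting Q = 622 - 1.75P into the first: P(1 - 0.952·1.75) = 411 - 0.952·622.
So P* = -181/-0.666 = 272, and then Q* = 622 - 1.75·272 = 146.

P* ≈ 272, Q* ≈ 146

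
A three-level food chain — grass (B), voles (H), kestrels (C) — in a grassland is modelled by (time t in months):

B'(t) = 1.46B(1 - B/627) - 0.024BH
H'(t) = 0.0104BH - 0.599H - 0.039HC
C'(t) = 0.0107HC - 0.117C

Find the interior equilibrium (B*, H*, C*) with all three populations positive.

B* ≈ 514, H* ≈ 10.9, C* ≈ 122

From dC/dt = 0: 0.0107H* = 0.117, so H* = 10.9.
From dB/dt = 0: 1.46(1 - B*/627) = 0.024·10.9, giving B* = 627·(1 - 0.18) = 514.
From dH/dt = 0: 0.0104·514 - 0.599 = 0.039C*, so C* = 4.75/0.039 = 122.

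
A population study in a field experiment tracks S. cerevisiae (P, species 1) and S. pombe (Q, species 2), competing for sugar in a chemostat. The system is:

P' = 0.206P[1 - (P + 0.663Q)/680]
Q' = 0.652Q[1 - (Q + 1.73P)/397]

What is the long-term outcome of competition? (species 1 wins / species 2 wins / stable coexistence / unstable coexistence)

species 1 excludes species 2

Compare the nullcline intercepts: K1/α12 = 680/0.663 = 1030 > K2 = 397; K2/α21 = 397/1.73 = 229 < K1 = 680.
Since the inequalities point opposite ways, species 1 can invade but species 2 cannot.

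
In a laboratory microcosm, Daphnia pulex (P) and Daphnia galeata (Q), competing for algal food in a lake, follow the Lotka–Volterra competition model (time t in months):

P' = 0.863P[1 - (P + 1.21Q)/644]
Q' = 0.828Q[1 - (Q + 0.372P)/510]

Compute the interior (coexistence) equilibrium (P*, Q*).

Setting both brackets to zero gives the nullclines P + 1.21Q = 644 and 0.372P + Q = 510.
Substituting Q = 510 - 0.372P into the first: P(1 - 1.21·0.372) = 644 - 1.21·510.
So P* = 26.9/0.55 = 48.9, and then Q* = 510 - 0.372·48.9 = 492.

P* ≈ 48.9, Q* ≈ 492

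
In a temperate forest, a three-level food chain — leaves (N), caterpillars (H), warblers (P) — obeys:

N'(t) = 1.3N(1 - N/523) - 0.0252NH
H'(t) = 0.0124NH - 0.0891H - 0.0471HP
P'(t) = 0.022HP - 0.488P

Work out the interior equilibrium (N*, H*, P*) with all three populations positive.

N* ≈ 298, H* ≈ 22.2, P* ≈ 76.6

From dP/dt = 0: 0.022H* = 0.488, so H* = 22.2.
From dN/dt = 0: 1.3(1 - N*/523) = 0.0252·22.2, giving N* = 523·(1 - 0.43) = 298.
From dH/dt = 0: 0.0124·298 - 0.0891 = 0.0471P*, so P* = 3.61/0.0471 = 76.6.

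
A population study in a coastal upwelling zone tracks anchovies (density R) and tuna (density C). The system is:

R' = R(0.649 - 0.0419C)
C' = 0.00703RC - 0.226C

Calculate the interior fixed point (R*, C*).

Set dC/dt = 0 with C > 0: 0.00703R - 0.226 = 0, so R* = 0.226/0.00703 = 32.1.
Set dR/dt = 0 with R > 0: 0.649 - 0.0419C = 0, so C* = 0.649/0.0419 = 15.5.

R* ≈ 32.1, C* ≈ 15.5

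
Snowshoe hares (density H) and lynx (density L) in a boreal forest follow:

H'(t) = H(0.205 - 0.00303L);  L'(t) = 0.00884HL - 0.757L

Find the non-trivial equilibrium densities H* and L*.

Set dL/dt = 0 with L > 0: 0.00884H - 0.757 = 0, so H* = 0.757/0.00884 = 85.6.
Set dH/dt = 0 with H > 0: 0.205 - 0.00303L = 0, so L* = 0.205/0.00303 = 67.7.

H* ≈ 85.6, L* ≈ 67.7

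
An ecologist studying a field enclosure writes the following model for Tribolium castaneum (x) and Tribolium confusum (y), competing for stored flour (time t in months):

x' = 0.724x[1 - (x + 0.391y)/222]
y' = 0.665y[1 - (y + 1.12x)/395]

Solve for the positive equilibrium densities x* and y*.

Setting both brackets to zero gives the nullclines x + 0.391y = 222 and 1.12x + y = 395.
Substituting y = 395 - 1.12x into the first: x(1 - 0.391·1.12) = 222 - 0.391·395.
So x* = 67.6/0.562 = 120, and then y* = 395 - 1.12·120 = 260.

x* ≈ 120, y* ≈ 260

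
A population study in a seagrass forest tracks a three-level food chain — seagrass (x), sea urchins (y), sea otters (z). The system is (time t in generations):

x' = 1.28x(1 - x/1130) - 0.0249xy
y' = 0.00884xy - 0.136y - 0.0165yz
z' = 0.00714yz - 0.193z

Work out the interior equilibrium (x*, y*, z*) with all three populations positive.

From dz/dt = 0: 0.00714y* = 0.193, so y* = 27.
From dx/dt = 0: 1.28(1 - x*/1130) = 0.0249·27, giving x* = 1130·(1 - 0.526) = 536.
From dy/dt = 0: 0.00884·536 - 0.136 = 0.0165z*, so z* = 4.6/0.0165 = 279.

x* ≈ 536, y* ≈ 27, z* ≈ 279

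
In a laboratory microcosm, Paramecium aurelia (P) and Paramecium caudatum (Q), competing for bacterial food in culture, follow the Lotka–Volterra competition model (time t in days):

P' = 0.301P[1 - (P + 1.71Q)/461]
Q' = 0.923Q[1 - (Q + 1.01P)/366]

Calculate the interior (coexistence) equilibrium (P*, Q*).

Setting both brackets to zero gives the nullclines P + 1.71Q = 461 and 1.01P + Q = 366.
Substituting Q = 366 - 1.01P into the first: P(1 - 1.71·1.01) = 461 - 1.71·366.
So P* = -165/-0.727 = 227, and then Q* = 366 - 1.01·227 = 137.

P* ≈ 227, Q* ≈ 137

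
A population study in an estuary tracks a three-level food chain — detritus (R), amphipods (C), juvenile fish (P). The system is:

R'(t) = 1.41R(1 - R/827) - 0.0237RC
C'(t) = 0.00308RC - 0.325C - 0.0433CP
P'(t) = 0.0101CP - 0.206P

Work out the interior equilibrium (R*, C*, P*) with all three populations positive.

R* ≈ 543, C* ≈ 20.4, P* ≈ 31.2

From dP/dt = 0: 0.0101C* = 0.206, so C* = 20.4.
From dR/dt = 0: 1.41(1 - R*/827) = 0.0237·20.4, giving R* = 827·(1 - 0.343) = 543.
From dC/dt = 0: 0.00308·543 - 0.325 = 0.0433P*, so P* = 1.35/0.0433 = 31.2.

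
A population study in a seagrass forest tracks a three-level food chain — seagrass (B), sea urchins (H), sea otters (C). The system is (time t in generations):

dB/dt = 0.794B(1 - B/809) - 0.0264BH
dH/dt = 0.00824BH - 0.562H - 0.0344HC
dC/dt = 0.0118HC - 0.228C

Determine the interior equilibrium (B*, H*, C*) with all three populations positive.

From dC/dt = 0: 0.0118H* = 0.228, so H* = 19.3.
From dB/dt = 0: 0.794(1 - B*/809) = 0.0264·19.3, giving B* = 809·(1 - 0.642) = 289.
From dH/dt = 0: 0.00824·289 - 0.562 = 0.0344C*, so C* = 1.82/0.0344 = 53.

B* ≈ 289, H* ≈ 19.3, C* ≈ 53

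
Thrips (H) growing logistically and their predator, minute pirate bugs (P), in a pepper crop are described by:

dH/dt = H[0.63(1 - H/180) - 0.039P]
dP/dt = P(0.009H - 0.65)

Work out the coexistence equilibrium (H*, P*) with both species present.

H* ≈ 72.2, P* ≈ 9.67

From dP/dt = 0 with P > 0: 0.009H* = 0.65, so H* = 72.2.
Substitute into dH/dt = 0: 0.63(1 - 72.2/180) = 0.039P*.
The bracket is 0.599, giving P* = 0.377/0.039 = 9.67.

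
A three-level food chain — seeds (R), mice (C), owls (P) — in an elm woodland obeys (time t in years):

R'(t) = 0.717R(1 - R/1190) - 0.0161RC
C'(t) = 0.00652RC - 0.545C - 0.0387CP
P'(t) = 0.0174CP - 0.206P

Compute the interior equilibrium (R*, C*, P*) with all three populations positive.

R* ≈ 874, C* ≈ 11.8, P* ≈ 133

From dP/dt = 0: 0.0174C* = 0.206, so C* = 11.8.
From dR/dt = 0: 0.717(1 - R*/1190) = 0.0161·11.8, giving R* = 1190·(1 - 0.266) = 874.
From dC/dt = 0: 0.00652·874 - 0.545 = 0.0387P*, so P* = 5.15/0.0387 = 133.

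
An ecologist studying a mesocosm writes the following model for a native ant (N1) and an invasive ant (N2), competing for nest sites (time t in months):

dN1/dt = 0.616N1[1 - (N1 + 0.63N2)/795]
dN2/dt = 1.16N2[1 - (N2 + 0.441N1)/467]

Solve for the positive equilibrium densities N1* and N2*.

N1* ≈ 693, N2* ≈ 161

Setting both brackets to zero gives the nullclines N1 + 0.63N2 = 795 and 0.441N1 + N2 = 467.
Substituting N2 = 467 - 0.441N1 into the first: N1(1 - 0.63·0.441) = 795 - 0.63·467.
So N1* = 501/0.722 = 693, and then N2* = 467 - 0.441·693 = 161.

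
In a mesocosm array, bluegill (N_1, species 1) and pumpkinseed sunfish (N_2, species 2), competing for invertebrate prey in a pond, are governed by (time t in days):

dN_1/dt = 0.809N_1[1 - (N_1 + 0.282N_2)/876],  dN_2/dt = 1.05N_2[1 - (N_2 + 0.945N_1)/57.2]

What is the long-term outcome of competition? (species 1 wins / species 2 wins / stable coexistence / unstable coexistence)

species 1 excludes species 2

Compare the nullcline intercepts: K1/α12 = 876/0.282 = 3110 > K2 = 57.2; K2/α21 = 57.2/0.945 = 60.5 < K1 = 876.
Since the inequalities point opposite ways, species 1 can invade but species 2 cannot.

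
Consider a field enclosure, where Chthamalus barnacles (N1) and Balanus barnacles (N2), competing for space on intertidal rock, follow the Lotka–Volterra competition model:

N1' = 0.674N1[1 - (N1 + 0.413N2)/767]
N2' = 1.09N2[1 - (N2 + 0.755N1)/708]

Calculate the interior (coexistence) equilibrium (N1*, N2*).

Setting both brackets to zero gives the nullclines N1 + 0.413N2 = 767 and 0.755N1 + N2 = 708.
Substituting N2 = 708 - 0.755N1 into the first: N1(1 - 0.413·0.755) = 767 - 0.413·708.
So N1* = 475/0.688 = 690, and then N2* = 708 - 0.755·690 = 187.

N1* ≈ 690, N2* ≈ 187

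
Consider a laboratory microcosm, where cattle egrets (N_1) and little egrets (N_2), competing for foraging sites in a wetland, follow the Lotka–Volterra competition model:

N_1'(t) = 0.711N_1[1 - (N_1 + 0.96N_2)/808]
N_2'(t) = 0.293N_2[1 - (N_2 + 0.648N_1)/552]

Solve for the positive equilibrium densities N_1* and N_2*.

Setting both brackets to zero gives the nullclines N_1 + 0.96N_2 = 808 and 0.648N_1 + N_2 = 552.
Substituting N_2 = 552 - 0.648N_1 into the first: N_1(1 - 0.96·0.648) = 808 - 0.96·552.
So N_1* = 278/0.378 = 736, and then N_2* = 552 - 0.648·736 = 75.2.

N_1* ≈ 736, N_2* ≈ 75.2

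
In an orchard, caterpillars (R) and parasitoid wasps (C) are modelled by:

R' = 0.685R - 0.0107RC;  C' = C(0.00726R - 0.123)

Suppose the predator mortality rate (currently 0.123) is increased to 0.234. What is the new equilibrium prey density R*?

At the interior fixed point, setting dC/dt = 0 with C > 0 fixes R* = (predator death rate)/(RC coefficient) — independent of the other coefficients.
With the change, R* = 0.234/0.00726 = 32.2; it rises from 16.9.

R* ≈ 32.2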